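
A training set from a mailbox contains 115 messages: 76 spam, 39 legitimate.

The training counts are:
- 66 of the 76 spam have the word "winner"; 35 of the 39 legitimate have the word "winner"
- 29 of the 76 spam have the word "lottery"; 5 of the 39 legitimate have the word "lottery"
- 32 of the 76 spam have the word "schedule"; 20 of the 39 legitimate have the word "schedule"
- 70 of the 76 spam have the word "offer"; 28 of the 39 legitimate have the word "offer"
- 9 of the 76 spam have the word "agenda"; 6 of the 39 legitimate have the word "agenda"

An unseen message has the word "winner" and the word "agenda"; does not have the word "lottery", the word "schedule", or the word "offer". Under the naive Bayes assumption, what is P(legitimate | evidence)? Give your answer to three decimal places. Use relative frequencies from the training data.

0.745

spam: (76/115) × (66/76) × (47/76) × (44/76) × (6/76) × (9/76) ≈ 0.00192104
legitimate: (39/115) × (35/39) × (34/39) × (19/39) × (11/39) × (6/39) ≈ 0.00560904
P(legitimate | x) = 0.00560904 / 0.00753008 ≈ 0.745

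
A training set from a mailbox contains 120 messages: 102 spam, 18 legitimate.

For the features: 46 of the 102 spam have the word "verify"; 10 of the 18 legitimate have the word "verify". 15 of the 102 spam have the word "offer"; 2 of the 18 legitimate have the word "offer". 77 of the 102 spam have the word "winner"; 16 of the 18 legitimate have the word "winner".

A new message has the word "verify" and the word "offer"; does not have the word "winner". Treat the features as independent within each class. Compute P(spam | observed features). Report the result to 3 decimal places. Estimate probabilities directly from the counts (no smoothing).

spam: (102/120) × (46/102) × (15/102) × (25/102) ≈ 0.0138168
legitimate: (18/120) × (10/18) × (2/18) × (2/18) ≈ 0.00102881
P(spam | x) = 0.0138168 / 0.01484561 ≈ 0.931

0.931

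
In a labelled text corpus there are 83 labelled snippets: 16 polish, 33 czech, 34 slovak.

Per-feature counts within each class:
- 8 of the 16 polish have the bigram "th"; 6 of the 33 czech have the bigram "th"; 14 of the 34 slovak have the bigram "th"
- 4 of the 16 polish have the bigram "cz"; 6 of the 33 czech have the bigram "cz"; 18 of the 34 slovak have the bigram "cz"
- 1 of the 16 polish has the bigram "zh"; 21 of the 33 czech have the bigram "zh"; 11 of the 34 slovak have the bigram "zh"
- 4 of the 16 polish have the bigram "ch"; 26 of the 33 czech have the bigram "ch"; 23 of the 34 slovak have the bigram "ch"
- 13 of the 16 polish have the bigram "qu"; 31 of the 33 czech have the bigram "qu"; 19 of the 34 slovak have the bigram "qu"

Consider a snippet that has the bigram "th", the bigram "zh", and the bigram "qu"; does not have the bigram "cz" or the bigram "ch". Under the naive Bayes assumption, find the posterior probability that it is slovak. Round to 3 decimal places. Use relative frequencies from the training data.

0.312

polish: (16/83) × (8/16) × (12/16) × (1/16) × (12/16) × (13/16) ≈ 0.0027532
czech: (33/83) × (6/33) × (27/33) × (21/33) × (7/33) × (31/33) ≈ 0.00749998
slovak: (34/83) × (14/34) × (16/34) × (11/34) × (11/34) × (19/34) ≈ 0.00464294
P(slovak | x) = 0.00464294 / 0.01489612 ≈ 0.312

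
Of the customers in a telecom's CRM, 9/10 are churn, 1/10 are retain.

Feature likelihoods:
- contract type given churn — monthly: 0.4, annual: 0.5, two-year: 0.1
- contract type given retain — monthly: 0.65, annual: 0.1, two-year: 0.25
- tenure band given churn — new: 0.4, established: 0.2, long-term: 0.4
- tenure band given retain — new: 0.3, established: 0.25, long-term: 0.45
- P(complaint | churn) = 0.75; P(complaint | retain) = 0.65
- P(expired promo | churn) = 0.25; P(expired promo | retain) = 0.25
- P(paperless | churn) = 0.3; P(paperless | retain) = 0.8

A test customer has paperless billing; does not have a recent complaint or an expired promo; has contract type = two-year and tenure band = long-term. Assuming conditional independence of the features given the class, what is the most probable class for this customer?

retain

churn: 0.9 × 0.1 × 0.4 × (1−0.75) × (1−0.25) × 0.3 = 0.002025
retain: 0.1 × 0.25 × 0.45 × (1−0.65) × (1−0.25) × 0.8 = 0.0023625
Highest score → retain.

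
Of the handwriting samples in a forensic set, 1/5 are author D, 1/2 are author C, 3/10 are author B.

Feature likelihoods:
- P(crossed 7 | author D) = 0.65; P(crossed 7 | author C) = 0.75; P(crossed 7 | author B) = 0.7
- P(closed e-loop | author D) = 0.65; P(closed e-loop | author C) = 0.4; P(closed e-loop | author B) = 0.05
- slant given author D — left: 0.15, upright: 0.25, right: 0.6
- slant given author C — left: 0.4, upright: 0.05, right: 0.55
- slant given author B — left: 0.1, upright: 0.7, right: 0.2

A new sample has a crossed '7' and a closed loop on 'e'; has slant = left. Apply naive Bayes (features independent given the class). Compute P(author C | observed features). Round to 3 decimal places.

0.814

author D: 0.2 × 0.65 × 0.65 × 0.15 = 0.012675
author C: 0.5 × 0.75 × 0.4 × 0.4 = 0.06
author B: 0.3 × 0.7 × 0.05 × 0.1 = 0.00105
P(author C | x) = 0.06 / 0.073725 ≈ 0.814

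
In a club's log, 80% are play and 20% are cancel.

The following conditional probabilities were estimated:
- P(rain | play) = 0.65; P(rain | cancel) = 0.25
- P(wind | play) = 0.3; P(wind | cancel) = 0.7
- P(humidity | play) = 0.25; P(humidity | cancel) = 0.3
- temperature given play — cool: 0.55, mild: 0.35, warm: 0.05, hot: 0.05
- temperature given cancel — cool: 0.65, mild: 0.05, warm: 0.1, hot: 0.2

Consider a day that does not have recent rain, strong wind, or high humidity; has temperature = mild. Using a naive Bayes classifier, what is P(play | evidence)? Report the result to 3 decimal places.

0.970

play: 0.8 × (1−0.65) × (1−0.3) × (1−0.25) × 0.35 = 0.05145
cancel: 0.2 × (1−0.25) × (1−0.7) × (1−0.3) × 0.05 = 0.001575
P(play | x) = 0.05145 / 0.053025 ≈ 0.970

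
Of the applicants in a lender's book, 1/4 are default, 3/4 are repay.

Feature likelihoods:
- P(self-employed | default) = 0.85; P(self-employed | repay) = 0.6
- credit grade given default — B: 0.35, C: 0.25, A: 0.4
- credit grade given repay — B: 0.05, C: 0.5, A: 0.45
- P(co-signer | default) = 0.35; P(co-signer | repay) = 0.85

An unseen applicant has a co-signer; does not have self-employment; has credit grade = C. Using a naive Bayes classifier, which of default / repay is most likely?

default: 0.25 × (1−0.85) × 0.25 × 0.35 = 0.00328125
repay: 0.75 × (1−0.6) × 0.5 × 0.85 = 0.1275
Highest score → repay.

repay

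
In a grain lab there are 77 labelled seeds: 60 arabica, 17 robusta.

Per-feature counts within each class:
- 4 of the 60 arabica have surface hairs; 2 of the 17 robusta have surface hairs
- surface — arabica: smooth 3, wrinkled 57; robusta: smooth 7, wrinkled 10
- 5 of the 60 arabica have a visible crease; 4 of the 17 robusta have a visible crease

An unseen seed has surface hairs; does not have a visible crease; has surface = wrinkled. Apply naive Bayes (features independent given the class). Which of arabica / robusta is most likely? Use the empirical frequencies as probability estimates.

arabica

arabica: (60/77) × (4/60) × (57/60) × (55/60) ≈ 0.0452381
robusta: (17/77) × (2/17) × (10/17) × (13/17) ≈ 0.0116838
Highest score → arabica.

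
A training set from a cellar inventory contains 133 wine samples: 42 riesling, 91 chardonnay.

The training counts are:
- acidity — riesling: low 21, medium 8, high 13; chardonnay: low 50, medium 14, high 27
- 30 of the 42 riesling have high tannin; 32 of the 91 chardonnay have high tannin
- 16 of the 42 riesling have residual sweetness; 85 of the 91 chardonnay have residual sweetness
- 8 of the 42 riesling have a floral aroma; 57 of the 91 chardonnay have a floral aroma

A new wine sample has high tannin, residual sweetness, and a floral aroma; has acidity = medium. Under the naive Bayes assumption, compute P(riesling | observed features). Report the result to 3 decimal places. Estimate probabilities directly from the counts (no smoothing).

riesling: (42/133) × (8/42) × (30/42) × (16/42) × (8/42) ≈ 0.00311761
chardonnay: (91/133) × (14/91) × (32/91) × (85/91) × (57/91) ≈ 0.0216569
P(riesling | x) = 0.00311761 / 0.02477451 ≈ 0.126

0.126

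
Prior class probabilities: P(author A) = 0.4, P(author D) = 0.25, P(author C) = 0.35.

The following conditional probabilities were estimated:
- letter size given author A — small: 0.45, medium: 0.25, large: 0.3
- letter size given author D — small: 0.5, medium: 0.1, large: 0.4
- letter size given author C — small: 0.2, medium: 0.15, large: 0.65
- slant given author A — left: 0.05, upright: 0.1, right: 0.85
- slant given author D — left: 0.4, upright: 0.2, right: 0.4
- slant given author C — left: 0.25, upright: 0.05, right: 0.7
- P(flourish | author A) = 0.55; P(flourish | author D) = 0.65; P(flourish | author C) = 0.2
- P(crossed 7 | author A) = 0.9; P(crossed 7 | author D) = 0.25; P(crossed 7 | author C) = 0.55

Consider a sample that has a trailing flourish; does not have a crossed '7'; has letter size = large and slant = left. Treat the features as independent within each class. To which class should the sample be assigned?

author D

author A: 0.4 × 0.3 × 0.05 × 0.55 × (1−0.9) = 0.00033
author D: 0.25 × 0.4 × 0.4 × 0.65 × (1−0.25) = 0.0195
author C: 0.35 × 0.65 × 0.25 × 0.2 × (1−0.55) = 0.00511875
Highest score → author D.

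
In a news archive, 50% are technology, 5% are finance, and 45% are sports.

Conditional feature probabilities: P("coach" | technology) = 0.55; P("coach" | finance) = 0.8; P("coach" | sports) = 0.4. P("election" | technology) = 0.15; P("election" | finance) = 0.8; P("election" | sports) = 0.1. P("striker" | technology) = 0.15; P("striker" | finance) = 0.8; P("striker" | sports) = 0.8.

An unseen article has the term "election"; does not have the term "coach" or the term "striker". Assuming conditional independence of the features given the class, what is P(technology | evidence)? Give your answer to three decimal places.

technology: 0.5 × (1−0.55) × 0.15 × (1−0.15) = 0.0286875
finance: 0.05 × (1−0.8) × 0.8 × (1−0.8) = 0.0016
sports: 0.45 × (1−0.4) × 0.1 × (1−0.8) = 0.0054
P(technology | x) = 0.0286875 / 0.0356875 ≈ 0.804

0.804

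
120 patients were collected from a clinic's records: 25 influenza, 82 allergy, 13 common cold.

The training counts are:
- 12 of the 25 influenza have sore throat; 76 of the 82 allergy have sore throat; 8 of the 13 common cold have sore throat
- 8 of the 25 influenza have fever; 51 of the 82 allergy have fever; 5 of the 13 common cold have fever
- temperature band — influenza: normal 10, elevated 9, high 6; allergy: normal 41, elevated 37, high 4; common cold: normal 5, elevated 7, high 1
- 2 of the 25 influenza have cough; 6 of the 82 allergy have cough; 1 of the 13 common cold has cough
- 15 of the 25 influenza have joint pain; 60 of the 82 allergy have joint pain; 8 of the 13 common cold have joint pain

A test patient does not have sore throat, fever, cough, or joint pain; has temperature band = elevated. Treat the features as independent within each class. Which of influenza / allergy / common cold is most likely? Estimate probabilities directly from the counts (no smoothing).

influenza: (25/120) × (13/25) × (17/25) × (9/25) × (23/25) × (10/25) = 0.00975936
allergy: (82/120) × (6/82) × (31/82) × (37/82) × (76/82) × (22/82) ≈ 0.00212087
common cold: (13/120) × (5/13) × (8/13) × (7/13) × (12/13) × (5/13) ≈ 0.00490179
Highest score → influenza.

influenza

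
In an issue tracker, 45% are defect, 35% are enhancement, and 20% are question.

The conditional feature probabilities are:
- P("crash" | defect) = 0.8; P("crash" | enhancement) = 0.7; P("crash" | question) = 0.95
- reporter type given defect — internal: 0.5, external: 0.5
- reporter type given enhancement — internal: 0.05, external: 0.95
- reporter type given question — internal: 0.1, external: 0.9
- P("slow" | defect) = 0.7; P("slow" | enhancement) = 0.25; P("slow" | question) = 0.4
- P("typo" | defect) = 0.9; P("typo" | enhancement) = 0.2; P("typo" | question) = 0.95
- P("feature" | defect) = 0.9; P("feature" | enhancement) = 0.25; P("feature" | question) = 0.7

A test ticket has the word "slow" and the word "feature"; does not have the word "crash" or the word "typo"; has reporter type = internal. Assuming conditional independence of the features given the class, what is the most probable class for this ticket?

defect: 0.45 × (1−0.8) × 0.5 × 0.7 × (1−0.9) × 0.9 = 0.002835
enhancement: 0.35 × (1−0.7) × 0.05 × 0.25 × (1−0.2) × 0.25 = 0.0002625
question: 0.2 × (1−0.95) × 0.1 × 0.4 × (1−0.95) × 0.7 = 0.000014
Highest score → defect.

defect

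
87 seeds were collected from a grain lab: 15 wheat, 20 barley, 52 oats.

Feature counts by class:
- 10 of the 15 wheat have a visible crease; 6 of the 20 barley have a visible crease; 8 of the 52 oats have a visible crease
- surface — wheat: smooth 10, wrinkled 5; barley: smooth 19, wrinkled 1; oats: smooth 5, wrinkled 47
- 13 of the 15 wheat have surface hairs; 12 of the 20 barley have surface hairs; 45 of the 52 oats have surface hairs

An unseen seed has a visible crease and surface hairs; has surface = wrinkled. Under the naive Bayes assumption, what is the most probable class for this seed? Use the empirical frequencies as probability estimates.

wheat: (15/87) × (10/15) × (5/15) × (13/15) ≈ 0.0332056
barley: (20/87) × (6/20) × (1/20) × (12/20) ≈ 0.00206897
oats: (52/87) × (8/52) × (47/52) × (45/52) ≈ 0.0719241
Highest score → oats.

oats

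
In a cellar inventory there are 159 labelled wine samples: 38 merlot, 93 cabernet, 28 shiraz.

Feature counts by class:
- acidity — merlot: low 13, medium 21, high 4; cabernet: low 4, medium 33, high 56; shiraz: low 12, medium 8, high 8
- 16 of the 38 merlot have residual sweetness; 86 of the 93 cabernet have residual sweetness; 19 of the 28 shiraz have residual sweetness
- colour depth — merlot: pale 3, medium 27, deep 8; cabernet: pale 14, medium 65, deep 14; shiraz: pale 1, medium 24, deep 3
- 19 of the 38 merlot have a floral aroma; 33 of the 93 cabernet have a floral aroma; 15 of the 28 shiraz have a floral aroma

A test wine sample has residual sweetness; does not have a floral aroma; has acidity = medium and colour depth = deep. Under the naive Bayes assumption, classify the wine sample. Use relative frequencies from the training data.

cabernet

merlot: (38/159) × (21/38) × (16/38) × (8/38) × (19/38) ≈ 0.00585376
cabernet: (93/159) × (33/93) × (86/93) × (14/93) × (60/93) ≈ 0.01864
shiraz: (28/159) × (8/28) × (19/28) × (3/28) × (13/28) ≈ 0.00169839
Highest score → cabernet.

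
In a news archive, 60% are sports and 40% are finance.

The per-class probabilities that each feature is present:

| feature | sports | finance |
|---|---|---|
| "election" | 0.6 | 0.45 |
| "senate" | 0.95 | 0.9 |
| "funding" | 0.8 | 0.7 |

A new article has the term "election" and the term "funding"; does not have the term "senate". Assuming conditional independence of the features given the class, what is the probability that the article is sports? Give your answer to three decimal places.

0.533

sports: 0.6 × 0.6 × (1−0.95) × 0.8 = 0.0144
finance: 0.4 × 0.45 × (1−0.9) × 0.7 = 0.0126
P(sports | x) = 0.0144 / 0.027 ≈ 0.533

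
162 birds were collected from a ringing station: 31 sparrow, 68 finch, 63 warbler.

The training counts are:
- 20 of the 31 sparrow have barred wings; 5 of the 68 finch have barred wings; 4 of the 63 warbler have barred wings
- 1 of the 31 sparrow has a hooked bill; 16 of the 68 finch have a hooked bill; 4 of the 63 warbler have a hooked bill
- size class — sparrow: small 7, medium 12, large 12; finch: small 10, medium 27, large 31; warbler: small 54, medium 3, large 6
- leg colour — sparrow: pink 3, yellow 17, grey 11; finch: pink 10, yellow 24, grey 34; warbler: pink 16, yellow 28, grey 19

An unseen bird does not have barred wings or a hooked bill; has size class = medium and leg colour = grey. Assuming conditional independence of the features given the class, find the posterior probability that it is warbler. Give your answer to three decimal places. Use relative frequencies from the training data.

sparrow: (31/162) × (11/31) × (30/31) × (12/31) × (11/31) ≈ 0.00902584
finch: (68/162) × (63/68) × (52/68) × (27/68) × (34/68) ≈ 0.0590398
warbler: (63/162) × (59/63) × (59/63) × (3/63) × (19/63) ≈ 0.00489826
P(warbler | x) = 0.00489826 / 0.0729639 ≈ 0.067

0.067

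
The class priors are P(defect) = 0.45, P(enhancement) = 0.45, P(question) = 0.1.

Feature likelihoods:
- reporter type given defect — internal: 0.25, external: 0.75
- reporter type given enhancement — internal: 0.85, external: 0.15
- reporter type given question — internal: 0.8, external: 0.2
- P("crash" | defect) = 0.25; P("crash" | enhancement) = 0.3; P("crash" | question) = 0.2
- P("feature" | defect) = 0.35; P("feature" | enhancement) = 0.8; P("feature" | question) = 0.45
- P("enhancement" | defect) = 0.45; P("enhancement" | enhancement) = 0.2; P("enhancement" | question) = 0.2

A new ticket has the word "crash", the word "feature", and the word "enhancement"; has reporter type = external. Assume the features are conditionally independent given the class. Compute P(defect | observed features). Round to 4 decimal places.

defect: 0.45 × 0.75 × 0.25 × 0.35 × 0.45 = 0.0132890625
enhancement: 0.45 × 0.15 × 0.3 × 0.8 × 0.2 = 0.00324
question: 0.1 × 0.2 × 0.2 × 0.45 × 0.2 = 0.00036
P(defect | x) = 0.0132890625 / 0.0168890625 ≈ 0.7868

0.7868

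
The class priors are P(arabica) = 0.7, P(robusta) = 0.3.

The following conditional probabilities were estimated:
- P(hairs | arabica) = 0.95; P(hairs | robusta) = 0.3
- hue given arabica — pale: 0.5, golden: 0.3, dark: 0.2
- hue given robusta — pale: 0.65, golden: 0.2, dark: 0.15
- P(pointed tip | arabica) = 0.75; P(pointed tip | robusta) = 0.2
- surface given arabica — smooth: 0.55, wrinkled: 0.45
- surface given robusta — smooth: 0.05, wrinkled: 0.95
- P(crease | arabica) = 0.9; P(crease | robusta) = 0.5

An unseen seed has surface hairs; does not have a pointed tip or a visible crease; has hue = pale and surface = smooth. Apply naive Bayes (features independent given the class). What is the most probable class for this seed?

arabica: 0.7 × 0.95 × 0.5 × (1−0.75) × 0.55 × (1−0.9) = 0.004571875
robusta: 0.3 × 0.3 × 0.65 × (1−0.2) × 0.05 × (1−0.5) = 0.00117
Highest score → arabica.

arabica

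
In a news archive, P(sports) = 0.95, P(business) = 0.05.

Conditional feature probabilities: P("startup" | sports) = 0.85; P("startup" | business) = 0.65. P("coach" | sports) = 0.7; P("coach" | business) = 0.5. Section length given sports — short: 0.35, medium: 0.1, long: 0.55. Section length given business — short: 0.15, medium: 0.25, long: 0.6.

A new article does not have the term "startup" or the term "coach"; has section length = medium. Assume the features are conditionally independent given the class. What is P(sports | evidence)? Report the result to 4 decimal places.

0.6615

sports: 0.95 × (1−0.85) × (1−0.7) × 0.1 = 0.004275
business: 0.05 × (1−0.65) × (1−0.5) × 0.25 = 0.0021875
P(sports | x) = 0.004275 / 0.0064625 ≈ 0.6615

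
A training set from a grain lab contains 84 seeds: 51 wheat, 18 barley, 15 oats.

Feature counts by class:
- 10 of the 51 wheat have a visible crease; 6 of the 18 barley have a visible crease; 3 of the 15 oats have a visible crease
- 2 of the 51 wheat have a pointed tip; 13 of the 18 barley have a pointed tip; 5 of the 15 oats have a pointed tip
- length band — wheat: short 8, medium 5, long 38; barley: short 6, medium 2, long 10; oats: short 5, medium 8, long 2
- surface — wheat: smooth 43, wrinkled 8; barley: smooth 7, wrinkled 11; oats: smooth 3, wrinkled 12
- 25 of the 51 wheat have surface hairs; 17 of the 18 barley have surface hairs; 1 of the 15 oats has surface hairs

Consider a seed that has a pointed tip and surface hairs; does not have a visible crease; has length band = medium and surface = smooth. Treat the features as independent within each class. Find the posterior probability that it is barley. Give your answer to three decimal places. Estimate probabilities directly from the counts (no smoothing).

0.791

wheat: (51/84) × (41/51) × (2/51) × (5/51) × (43/51) × (25/51) ≈ 0.00077559
barley: (18/84) × (12/18) × (13/18) × (2/18) × (7/18) × (17/18) ≈ 0.00421049
oats: (15/84) × (12/15) × (5/15) × (8/15) × (3/15) × (1/15) ≈ 0.000338624
P(barley | x) = 0.00421049 / 0.005324704 ≈ 0.791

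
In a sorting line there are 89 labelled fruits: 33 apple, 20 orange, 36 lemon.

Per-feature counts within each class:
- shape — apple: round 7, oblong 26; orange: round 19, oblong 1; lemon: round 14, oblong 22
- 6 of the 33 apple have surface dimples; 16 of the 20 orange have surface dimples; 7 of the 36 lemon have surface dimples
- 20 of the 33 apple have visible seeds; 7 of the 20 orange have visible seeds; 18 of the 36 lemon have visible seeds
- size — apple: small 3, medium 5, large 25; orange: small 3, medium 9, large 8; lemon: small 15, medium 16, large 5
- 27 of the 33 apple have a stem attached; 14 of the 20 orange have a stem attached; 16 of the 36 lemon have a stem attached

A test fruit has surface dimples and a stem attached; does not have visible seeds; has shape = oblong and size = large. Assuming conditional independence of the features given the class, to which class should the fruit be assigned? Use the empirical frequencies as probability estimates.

apple

apple: (33/89) × (26/33) × (6/33) × (13/33) × (25/33) × (27/33) ≈ 0.0129696
orange: (20/89) × (1/20) × (16/20) × (13/20) × (8/20) × (14/20) ≈ 0.00163596
lemon: (36/89) × (22/36) × (7/36) × (18/36) × (5/36) × (16/36) ≈ 0.00148349
Highest score → apple.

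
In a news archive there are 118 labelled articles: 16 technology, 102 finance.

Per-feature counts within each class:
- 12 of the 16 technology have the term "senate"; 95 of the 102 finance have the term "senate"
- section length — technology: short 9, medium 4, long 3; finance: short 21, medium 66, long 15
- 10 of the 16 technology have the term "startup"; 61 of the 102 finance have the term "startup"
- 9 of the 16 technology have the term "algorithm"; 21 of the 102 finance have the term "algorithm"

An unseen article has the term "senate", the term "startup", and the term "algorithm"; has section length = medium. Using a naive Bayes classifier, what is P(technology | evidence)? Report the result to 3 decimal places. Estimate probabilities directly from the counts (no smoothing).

0.122

technology: (16/118) × (12/16) × (4/16) × (10/16) × (9/16) ≈ 0.00893803
finance: (102/118) × (95/102) × (66/102) × (61/102) × (21/102) ≈ 0.0641408
P(technology | x) = 0.00893803 / 0.07307883 ≈ 0.122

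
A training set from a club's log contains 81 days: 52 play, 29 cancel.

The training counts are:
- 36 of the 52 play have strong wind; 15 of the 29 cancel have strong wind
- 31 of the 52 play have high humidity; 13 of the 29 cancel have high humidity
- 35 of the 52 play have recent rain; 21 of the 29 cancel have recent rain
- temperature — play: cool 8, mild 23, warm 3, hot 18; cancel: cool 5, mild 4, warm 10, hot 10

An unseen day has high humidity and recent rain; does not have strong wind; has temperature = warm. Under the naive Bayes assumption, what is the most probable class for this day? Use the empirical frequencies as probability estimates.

play: (52/81) × (16/52) × (31/52) × (35/52) × (3/52) ≈ 0.00457273
cancel: (29/81) × (14/29) × (13/29) × (21/29) × (10/29) ≈ 0.0193469
Highest score → cancel.

cancel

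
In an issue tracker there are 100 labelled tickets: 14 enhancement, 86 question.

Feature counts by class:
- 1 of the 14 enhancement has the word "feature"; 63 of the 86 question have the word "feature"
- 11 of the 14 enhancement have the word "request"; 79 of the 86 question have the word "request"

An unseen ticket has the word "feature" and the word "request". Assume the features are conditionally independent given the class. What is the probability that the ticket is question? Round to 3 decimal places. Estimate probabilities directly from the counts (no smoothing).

enhancement: (14/100) × (1/14) × (11/14) ≈ 0.00785714
question: (86/100) × (63/86) × (79/86) ≈ 0.578721
P(question | x) = 0.578721 / 0.58657814 ≈ 0.987

0.987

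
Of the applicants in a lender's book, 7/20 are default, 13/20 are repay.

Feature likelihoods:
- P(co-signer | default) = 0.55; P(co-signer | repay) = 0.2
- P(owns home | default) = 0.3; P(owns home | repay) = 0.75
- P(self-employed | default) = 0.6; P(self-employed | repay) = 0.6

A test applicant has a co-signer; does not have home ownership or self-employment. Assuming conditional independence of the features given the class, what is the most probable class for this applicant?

default

default: 0.35 × 0.55 × (1−0.3) × (1−0.6) = 0.0539
repay: 0.65 × 0.2 × (1−0.75) × (1−0.6) = 0.013
Highest score → default.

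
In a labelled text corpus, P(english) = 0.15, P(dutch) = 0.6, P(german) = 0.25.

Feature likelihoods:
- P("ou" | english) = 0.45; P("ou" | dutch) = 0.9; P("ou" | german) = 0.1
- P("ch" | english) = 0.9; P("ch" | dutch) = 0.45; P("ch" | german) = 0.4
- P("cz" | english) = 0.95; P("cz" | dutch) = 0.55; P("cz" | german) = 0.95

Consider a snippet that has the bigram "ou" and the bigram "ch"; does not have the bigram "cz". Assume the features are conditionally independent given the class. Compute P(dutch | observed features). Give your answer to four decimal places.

english: 0.15 × 0.45 × 0.9 × (1−0.95) = 0.0030375
dutch: 0.6 × 0.9 × 0.45 × (1−0.55) = 0.10935
german: 0.25 × 0.1 × 0.4 × (1−0.95) = 0.0005
P(dutch | x) = 0.10935 / 0.1128875 ≈ 0.9687

0.9687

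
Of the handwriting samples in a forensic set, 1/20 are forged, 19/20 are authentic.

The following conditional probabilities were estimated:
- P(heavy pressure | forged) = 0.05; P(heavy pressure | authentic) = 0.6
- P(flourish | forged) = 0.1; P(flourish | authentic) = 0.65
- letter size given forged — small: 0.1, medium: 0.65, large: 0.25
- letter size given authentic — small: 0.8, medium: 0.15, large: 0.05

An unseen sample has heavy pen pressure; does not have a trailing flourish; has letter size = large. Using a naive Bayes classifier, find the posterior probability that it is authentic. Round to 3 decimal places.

forged: 0.05 × 0.05 × (1−0.1) × 0.25 = 0.0005625
authentic: 0.95 × 0.6 × (1−0.65) × 0.05 = 0.009975
P(authentic | x) = 0.009975 / 0.0105375 ≈ 0.947

0.947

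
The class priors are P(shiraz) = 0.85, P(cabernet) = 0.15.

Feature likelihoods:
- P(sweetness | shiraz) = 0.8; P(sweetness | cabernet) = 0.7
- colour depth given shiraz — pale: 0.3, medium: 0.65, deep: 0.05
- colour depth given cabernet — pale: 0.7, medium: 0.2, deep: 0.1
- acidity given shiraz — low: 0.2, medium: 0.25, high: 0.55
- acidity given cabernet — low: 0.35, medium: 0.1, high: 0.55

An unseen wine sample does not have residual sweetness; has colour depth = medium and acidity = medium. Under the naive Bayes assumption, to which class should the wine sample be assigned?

shiraz

shiraz: 0.85 × (1−0.8) × 0.65 × 0.25 = 0.027625
cabernet: 0.15 × (1−0.7) × 0.2 × 0.1 = 0.0009
Highest score → shiraz.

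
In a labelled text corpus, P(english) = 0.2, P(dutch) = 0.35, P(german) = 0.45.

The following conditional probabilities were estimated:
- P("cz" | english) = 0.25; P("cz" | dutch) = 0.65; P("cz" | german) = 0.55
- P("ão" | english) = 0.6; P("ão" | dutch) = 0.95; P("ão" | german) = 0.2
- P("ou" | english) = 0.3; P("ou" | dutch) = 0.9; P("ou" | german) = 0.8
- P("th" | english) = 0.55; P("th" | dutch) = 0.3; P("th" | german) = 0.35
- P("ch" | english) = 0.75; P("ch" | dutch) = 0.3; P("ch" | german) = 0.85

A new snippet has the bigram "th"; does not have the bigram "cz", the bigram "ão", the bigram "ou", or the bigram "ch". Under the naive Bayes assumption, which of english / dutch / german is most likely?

english

english: 0.2 × (1−0.25) × (1−0.6) × (1−0.3) × 0.55 × (1−0.75) = 0.005775
dutch: 0.35 × (1−0.65) × (1−0.95) × (1−0.9) × 0.3 × (1−0.3) = 0.000128625
german: 0.45 × (1−0.55) × (1−0.2) × (1−0.8) × 0.35 × (1−0.85) = 0.001701
Highest score → english.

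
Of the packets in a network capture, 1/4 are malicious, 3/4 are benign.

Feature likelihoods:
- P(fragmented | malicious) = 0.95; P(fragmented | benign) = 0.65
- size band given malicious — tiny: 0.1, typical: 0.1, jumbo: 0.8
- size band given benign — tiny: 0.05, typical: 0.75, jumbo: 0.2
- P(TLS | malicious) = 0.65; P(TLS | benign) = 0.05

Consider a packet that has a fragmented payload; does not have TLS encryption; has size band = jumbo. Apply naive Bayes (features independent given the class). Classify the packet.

benign

malicious: 0.25 × 0.95 × 0.8 × (1−0.65) = 0.0665
benign: 0.75 × 0.65 × 0.2 × (1−0.05) = 0.092625
Highest score → benign.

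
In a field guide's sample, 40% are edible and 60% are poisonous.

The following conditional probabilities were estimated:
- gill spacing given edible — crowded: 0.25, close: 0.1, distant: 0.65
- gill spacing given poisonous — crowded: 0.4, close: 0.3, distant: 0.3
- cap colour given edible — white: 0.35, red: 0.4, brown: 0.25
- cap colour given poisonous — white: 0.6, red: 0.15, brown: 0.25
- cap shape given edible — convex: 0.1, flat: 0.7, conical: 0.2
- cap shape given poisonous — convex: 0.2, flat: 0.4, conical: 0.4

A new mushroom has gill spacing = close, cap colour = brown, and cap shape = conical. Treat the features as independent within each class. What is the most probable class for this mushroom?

poisonous

edible: 0.4 × 0.1 × 0.25 × 0.2 = 0.002
poisonous: 0.6 × 0.3 × 0.25 × 0.4 = 0.018
Highest score → poisonous.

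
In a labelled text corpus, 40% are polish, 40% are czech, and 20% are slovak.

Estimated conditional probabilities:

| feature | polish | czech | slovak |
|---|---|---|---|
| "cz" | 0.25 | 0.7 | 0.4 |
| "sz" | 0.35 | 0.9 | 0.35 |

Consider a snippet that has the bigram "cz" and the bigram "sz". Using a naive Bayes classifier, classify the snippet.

polish: 0.4 × 0.25 × 0.35 = 0.035
czech: 0.4 × 0.7 × 0.9 = 0.252
slovak: 0.2 × 0.4 × 0.35 = 0.028
Highest score → czech.

czech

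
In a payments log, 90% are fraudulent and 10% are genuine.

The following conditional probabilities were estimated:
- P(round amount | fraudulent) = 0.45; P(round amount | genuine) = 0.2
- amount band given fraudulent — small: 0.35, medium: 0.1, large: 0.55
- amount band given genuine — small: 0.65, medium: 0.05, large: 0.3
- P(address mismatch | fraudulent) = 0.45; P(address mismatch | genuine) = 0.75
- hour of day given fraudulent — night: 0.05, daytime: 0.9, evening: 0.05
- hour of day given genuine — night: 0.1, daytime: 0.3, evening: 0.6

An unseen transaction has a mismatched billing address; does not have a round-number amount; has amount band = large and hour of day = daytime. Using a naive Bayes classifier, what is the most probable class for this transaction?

fraudulent

fraudulent: 0.9 × (1−0.45) × 0.55 × 0.45 × 0.9 = 0.11026125
genuine: 0.1 × (1−0.2) × 0.3 × 0.75 × 0.3 = 0.0054
Highest score → fraudulent.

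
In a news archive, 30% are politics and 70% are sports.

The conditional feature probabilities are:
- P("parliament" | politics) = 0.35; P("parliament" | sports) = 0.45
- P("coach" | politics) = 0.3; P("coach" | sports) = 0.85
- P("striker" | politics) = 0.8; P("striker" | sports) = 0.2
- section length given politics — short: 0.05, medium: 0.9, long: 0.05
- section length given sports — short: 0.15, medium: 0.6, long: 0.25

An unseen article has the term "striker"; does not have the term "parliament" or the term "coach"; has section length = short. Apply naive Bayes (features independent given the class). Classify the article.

politics: 0.3 × (1−0.35) × (1−0.3) × 0.8 × 0.05 = 0.00546
sports: 0.7 × (1−0.45) × (1−0.85) × 0.2 × 0.15 = 0.0017325
Highest score → politics.

politics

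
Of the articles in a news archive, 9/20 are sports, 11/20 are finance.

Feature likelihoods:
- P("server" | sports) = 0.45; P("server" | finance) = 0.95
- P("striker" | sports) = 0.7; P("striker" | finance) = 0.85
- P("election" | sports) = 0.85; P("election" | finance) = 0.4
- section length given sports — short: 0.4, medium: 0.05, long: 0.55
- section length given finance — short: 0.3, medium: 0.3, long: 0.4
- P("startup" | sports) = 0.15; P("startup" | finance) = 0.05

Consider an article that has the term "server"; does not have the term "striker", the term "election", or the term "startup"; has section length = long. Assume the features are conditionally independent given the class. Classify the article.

sports: 0.45 × 0.45 × (1−0.7) × (1−0.85) × 0.55 × (1−0.15) = 0.00426009375
finance: 0.55 × 0.95 × (1−0.85) × (1−0.4) × 0.4 × (1−0.05) = 0.0178695
Highest score → finance.

finance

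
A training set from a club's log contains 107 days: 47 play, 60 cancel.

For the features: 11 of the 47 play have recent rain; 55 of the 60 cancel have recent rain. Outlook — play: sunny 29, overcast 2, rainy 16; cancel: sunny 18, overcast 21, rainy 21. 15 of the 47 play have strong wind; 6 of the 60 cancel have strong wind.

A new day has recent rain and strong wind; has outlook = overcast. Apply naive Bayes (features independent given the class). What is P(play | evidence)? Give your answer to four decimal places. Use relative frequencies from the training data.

0.0720

play: (47/107) × (11/47) × (2/47) × (15/47) ≈ 0.00139616
cancel: (60/107) × (55/60) × (21/60) × (6/60) ≈ 0.0179907
P(play | x) = 0.00139616 / 0.01938686 ≈ 0.0720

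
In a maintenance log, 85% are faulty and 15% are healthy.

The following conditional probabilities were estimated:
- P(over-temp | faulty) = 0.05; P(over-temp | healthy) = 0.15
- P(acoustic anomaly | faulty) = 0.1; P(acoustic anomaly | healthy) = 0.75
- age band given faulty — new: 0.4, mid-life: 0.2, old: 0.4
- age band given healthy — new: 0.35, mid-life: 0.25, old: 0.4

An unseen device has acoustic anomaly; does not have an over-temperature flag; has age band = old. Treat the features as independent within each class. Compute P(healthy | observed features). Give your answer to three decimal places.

0.542

faulty: 0.85 × (1−0.05) × 0.1 × 0.4 = 0.0323
healthy: 0.15 × (1−0.15) × 0.75 × 0.4 = 0.03825
P(healthy | x) = 0.03825 / 0.07055 ≈ 0.542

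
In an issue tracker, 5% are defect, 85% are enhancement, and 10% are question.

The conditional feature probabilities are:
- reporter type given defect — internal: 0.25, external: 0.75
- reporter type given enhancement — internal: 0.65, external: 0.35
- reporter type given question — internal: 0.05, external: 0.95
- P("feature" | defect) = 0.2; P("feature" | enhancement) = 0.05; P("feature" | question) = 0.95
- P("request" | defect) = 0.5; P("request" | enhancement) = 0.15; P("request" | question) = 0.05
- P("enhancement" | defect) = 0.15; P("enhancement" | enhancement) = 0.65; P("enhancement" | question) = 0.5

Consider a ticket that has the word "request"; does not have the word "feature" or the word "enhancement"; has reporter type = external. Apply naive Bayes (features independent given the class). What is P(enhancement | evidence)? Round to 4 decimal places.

0.5355

defect: 0.05 × 0.75 × (1−0.2) × 0.5 × (1−0.15) = 0.01275
enhancement: 0.85 × 0.35 × (1−0.05) × 0.15 × (1−0.65) = 0.0148378125
question: 0.1 × 0.95 × (1−0.95) × 0.05 × (1−0.5) = 0.00011875
P(enhancement | x) = 0.0148378125 / 0.0277065625 ≈ 0.5355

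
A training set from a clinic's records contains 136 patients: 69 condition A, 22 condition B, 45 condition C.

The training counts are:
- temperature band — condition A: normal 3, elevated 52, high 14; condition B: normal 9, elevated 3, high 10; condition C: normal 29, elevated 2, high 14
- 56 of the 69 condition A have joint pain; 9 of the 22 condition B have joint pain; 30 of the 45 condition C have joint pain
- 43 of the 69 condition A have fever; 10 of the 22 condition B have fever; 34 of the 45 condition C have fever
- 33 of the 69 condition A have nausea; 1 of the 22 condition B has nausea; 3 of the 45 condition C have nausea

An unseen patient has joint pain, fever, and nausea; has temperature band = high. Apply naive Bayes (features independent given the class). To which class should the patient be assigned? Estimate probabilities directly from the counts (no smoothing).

condition A

condition A: (69/136) × (14/69) × (56/69) × (43/69) × (33/69) ≈ 0.0249007
condition B: (22/136) × (10/22) × (9/22) × (10/22) × (1/22) ≈ 0.000621492
condition C: (45/136) × (14/45) × (30/45) × (34/45) × (3/45) ≈ 0.00345679
Highest score → condition A.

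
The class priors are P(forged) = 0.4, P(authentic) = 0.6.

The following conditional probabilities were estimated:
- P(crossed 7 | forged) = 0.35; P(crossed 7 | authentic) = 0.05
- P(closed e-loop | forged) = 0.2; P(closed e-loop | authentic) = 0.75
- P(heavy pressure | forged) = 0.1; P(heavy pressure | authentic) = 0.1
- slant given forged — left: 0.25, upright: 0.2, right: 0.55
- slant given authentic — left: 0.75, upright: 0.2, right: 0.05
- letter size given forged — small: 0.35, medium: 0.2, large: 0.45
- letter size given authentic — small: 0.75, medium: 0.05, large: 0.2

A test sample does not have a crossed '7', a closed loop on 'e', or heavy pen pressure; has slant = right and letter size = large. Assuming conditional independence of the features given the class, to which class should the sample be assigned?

forged: 0.4 × (1−0.35) × (1−0.2) × (1−0.1) × 0.55 × 0.45 = 0.046332
authentic: 0.6 × (1−0.05) × (1−0.75) × (1−0.1) × 0.05 × 0.2 = 0.0012825
Highest score → forged.

forged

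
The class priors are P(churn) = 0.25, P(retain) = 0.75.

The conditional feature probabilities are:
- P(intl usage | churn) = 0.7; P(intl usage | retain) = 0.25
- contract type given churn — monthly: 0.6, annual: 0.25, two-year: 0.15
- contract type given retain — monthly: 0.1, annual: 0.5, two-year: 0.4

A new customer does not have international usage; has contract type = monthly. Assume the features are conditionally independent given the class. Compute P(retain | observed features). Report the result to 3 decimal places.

0.556

churn: 0.25 × (1−0.7) × 0.6 = 0.045
retain: 0.75 × (1−0.25) × 0.1 = 0.05625
P(retain | x) = 0.05625 / 0.10125 ≈ 0.556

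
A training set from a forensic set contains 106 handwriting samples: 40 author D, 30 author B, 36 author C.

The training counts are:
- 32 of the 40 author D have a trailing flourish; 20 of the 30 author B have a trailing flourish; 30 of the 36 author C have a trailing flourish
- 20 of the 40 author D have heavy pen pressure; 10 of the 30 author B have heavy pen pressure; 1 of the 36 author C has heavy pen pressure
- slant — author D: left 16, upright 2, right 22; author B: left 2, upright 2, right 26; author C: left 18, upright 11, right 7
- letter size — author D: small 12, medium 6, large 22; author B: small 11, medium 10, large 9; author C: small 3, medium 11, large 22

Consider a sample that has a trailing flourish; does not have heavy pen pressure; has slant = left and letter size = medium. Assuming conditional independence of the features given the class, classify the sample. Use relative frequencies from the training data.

author D: (40/106) × (32/40) × (20/40) × (16/40) × (6/40) ≈ 0.0090566
author B: (30/106) × (20/30) × (20/30) × (2/30) × (10/30) ≈ 0.00279525
author C: (36/106) × (30/36) × (35/36) × (18/36) × (11/36) ≈ 0.0420379
Highest score → author C.

author C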